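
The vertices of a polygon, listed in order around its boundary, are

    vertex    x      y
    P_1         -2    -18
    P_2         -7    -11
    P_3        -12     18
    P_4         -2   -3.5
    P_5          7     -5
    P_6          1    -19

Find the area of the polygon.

216.75

Apply the surveyor's formula: 2A = Σ (x_i·y_{i+1} − x_{i+1}·y_i), indices taken mod 6.
Σ = (-104) + (-258) + (78) + (34.5) + (-128) + (-56) = -433.5
Area = |Σ|/2 = 216.75.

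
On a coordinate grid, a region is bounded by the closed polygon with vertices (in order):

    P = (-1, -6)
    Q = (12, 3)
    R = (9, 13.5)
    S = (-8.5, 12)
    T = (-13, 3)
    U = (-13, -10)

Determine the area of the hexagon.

397.125

Apply Gauss's area formula: 2A = Σ (x_i·y_{i+1} − x_{i+1}·y_i), indices taken mod 6.
P→Q: (-1)(3) − (12)(-6) = 69
Q→R: (12)(13.5) − (9)(3) = 135
R→S: (9)(12) − (-8.5)(13.5) = 222.75
S→T: (-8.5)(3) − (-13)(12) = 130.5
T→U: (-13)(-10) − (-13)(3) = 169
U→P: (-13)(-6) − (-1)(-10) = 68
Σ = 794.25
Area = |Σ|/2 = 397.125.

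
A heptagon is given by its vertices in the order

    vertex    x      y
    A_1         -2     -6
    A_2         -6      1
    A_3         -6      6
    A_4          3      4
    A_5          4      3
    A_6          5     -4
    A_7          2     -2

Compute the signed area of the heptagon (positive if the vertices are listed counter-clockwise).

-83

Apply the shoelace (surveyor's) formula: 2A = Σ (x_i·y_{i+1} − x_{i+1}·y_i), indices taken mod 7.
Σ = (-38) + (-30) + (-42) + (-7) + (-31) + (-2) + (-16) = -166
Signed area = Σ/2 = -83 (negative ⇒ clockwise traversal).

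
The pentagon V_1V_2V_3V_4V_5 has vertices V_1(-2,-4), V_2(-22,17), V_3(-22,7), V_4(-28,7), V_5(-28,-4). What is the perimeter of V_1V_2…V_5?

82

|V_1V_2| = √((-20)² + (21)²) = √841 = 29
|V_2V_3| = √((0)² + (-10)²) = √100 = 10
|V_3V_4| = √((-6)² + (0)²) = √36 = 6
|V_4V_5| = √((0)² + (-11)²) = √121 = 11
|V_5V_1| = √((26)² + (0)²) = √676 = 26
Perimeter = 29 + 10 + 6 + 11 + 26 = 82.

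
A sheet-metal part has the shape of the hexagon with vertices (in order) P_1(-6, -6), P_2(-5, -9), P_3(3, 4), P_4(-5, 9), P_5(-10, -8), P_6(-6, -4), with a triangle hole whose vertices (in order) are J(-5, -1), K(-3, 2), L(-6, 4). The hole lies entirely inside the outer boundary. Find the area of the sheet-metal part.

Outer boundary:
Cross-terms: 24, 7, 47, 130, -8, 12  ⇒  Σ = 212
Area = |Σ|/2 = 106.
Hole:
Cross-terms: -13, 0, 26  ⇒  Σ = 13
Area = |Σ|/2 = 6.5.
Net area = 106 − 6.5 = 99.5.

99.5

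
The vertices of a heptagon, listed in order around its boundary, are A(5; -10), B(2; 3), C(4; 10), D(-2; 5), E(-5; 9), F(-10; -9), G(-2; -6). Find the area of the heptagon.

A→B: (5)(3) − (2)(-10) = 35
B→C: (2)(10) − (4)(3) = 8
C→D: (4)(5) − (-2)(10) = 40
D→E: (-2)(9) − (-5)(5) = 7
E→F: (-5)(-9) − (-10)(9) = 135
F→G: (-10)(-6) − (-2)(-9) = 42
G→A: (-2)(-10) − (5)(-6) = 50
Σ = 317
Area = |Σ|/2 = 158.5.

158.5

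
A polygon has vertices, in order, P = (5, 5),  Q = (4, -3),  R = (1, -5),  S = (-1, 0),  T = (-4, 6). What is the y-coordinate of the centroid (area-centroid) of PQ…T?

Apply the shoelace formula. First the cross-terms c_i = x_i·y_{i+1} − x_{i+1}·y_i:
  -35, -17, -5, -6, -50  ⇒  2A = -113, A = -56.5.
Then Σ (y_i + y_{i+1})·c_i = -495, so ȳ = -495 / (6·(-56.5)) = 165/113.

165/113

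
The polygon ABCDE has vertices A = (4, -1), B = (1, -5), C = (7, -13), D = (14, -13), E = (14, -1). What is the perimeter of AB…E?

|AB| = √((-3)² + (-4)²) = √25 = 5
|BC| = √((6)² + (-8)²) = √100 = 10
|CD| = √((7)² + (0)²) = √49 = 7
|DE| = √((0)² + (12)²) = √144 = 12
|EA| = √((-10)² + (0)²) = √100 = 10
Perimeter = 5 + 10 + 7 + 12 + 10 = 44.

44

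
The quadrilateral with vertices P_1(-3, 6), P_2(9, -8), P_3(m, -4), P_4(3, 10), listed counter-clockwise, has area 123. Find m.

14

Write out the shoelace sum; only the two edges meeting at P_3 involve m:
2·Area = [(9·(-4) − m·(-8)) + (m·10 − 3·(-4))] + 18
       = 18·m + -6 = 246
⇒ m = 14.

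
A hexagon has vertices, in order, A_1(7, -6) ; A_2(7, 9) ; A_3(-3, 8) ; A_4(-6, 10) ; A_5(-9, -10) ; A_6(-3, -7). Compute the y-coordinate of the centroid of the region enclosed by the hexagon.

103/228

Apply Gauss's area formula. First the cross-terms c_i = x_i·y_{i+1} − x_{i+1}·y_i:
  105, 83, 18, 150, 33, 67  ⇒  2A = 456, A = 228.
Then Σ (y_i + y_{i+1})·c_i = 618, so ȳ = 618 / (6·228) = 103/228.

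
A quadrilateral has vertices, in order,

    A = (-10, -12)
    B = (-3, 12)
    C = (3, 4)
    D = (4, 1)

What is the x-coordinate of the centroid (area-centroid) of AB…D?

-433/153

Apply the shoelace (surveyor's) formula. First the cross-terms c_i = x_i·y_{i+1} − x_{i+1}·y_i:
  -156, -48, -13, -38  ⇒  2A = -255, A = -127.5.
Then Σ (x_i + x_{i+1})·c_i = 2165, so x̄ = 2165 / (6·(-127.5)) = -433/153.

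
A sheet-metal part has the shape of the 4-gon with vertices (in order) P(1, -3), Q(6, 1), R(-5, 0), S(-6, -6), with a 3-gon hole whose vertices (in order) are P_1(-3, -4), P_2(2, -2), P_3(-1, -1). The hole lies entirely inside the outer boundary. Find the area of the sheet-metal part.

33.5

Outer boundary:
Apply the shoelace formula: 2A = Σ (x_i·y_{i+1} − x_{i+1}·y_i), indices taken mod 4.
P→Q: (1)(1) − (6)(-3) = 19
Q→R: (6)(0) − (-5)(1) = 5
R→S: (-5)(-6) − (-6)(0) = 30
S→P: (-6)(-3) − (1)(-6) = 24
Σ = 78
Area = |Σ|/2 = 39.
Hole:
Σ = (14) + (-4) + (1) = 11
Area = |Σ|/2 = 5.5.
Net area = 39 − 5.5 = 33.5.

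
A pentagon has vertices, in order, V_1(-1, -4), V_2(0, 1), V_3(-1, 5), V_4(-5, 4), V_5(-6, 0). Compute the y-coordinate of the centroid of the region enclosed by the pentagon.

Apply the shoelace formula. First the cross-terms c_i = x_i·y_{i+1} − x_{i+1}·y_i:
  -1, 1, 21, 24, 24  ⇒  2A = 69, A = 34.5.
Then Σ (y_i + y_{i+1})·c_i = 198, so ȳ = 198 / (6·34.5) = 22/23.

22/23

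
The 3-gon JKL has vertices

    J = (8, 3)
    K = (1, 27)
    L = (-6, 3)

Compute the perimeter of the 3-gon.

64

|JK| = √((-7)² + (24)²) = √625 = 25
|KL| = √((-7)² + (-24)²) = √625 = 25
|LJ| = √((14)² + (0)²) = √196 = 14
Perimeter = 25 + 25 + 14 = 64.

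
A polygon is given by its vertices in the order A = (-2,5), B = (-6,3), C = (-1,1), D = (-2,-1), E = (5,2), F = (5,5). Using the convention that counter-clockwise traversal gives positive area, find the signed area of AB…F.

Apply the shoelace formula: 2A = Σ (x_i·y_{i+1} − x_{i+1}·y_i), indices taken mod 6.
A→B: (-2)(3) − (-6)(5) = 24
B→C: (-6)(1) − (-1)(3) = -3
C→D: (-1)(-1) − (-2)(1) = 3
D→E: (-2)(2) − (5)(-1) = 1
E→F: (5)(5) − (5)(2) = 15
F→A: (5)(5) − (-2)(5) = 35
Σ = 75
Signed area = Σ/2 = 37.5 (positive ⇒ counter-clockwise traversal).

37.5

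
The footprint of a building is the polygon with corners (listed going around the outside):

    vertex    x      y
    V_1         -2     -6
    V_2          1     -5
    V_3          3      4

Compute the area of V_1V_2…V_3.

Apply the shoelace (surveyor's) formula: 2A = Σ (x_i·y_{i+1} − x_{i+1}·y_i), indices taken mod 3.
Σ = (16) + (19) + (-10) = 25
Area = |Σ|/2 = 12.5.

12.5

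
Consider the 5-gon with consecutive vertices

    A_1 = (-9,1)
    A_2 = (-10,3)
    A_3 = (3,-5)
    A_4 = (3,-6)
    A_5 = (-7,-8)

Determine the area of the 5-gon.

62

Apply the shoelace formula: 2A = Σ (x_i·y_{i+1} − x_{i+1}·y_i), indices taken mod 5.
Σ = (-17) + (41) + (-3) + (-66) + (-79) = -124
Area = |Σ|/2 = 62.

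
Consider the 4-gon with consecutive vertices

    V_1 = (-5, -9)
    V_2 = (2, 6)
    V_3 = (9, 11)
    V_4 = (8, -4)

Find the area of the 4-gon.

Σ = (-12) + (-32) + (-124) + (-92) = -260
Area = |Σ|/2 = 130.

130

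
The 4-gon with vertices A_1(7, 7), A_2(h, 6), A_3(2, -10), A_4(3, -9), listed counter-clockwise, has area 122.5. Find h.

-7

Write out the shoelace sum; only the two edges meeting at A_2 involve h:
2·Area = [(7·6 − h·7) + (h·(-10) − 2·6)] + 96
       = -17·h + 126 = 245
⇒ h = -7.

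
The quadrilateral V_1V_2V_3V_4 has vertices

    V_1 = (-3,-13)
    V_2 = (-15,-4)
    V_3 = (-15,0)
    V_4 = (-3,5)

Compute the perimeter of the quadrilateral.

50

|V_1V_2| = √((-12)² + (9)²) = √225 = 15
|V_2V_3| = √((0)² + (4)²) = √16 = 4
|V_3V_4| = √((12)² + (5)²) = √169 = 13
|V_4V_1| = √((0)² + (-18)²) = √324 = 18
Perimeter = 15 + 4 + 13 + 18 = 50.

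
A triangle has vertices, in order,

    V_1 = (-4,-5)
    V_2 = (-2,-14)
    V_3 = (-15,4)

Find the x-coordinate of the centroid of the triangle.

Apply the shoelace formula. First the cross-terms c_i = x_i·y_{i+1} − x_{i+1}·y_i:
  46, -218, 91  ⇒  2A = -81, A = -40.5.
Then Σ (x_i + x_{i+1})·c_i = 1701, so x̄ = 1701 / (6·(-40.5)) = -7.

-7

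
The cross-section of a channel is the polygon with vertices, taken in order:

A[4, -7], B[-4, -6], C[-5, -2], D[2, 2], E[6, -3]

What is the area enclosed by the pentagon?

Σ = (-52) + (-22) + (-6) + (-18) + (-30) = -128
Area = |Σ|/2 = 64.

64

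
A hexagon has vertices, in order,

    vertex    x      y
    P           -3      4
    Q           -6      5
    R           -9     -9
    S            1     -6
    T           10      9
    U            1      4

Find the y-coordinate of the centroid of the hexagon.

Apply Gauss's area formula. First the cross-terms c_i = x_i·y_{i+1} − x_{i+1}·y_i:
  9, 99, 63, 69, 31, 16  ⇒  2A = 287, A = 143.5.
Then Σ (y_i + y_{i+1})·c_i = -522, so ȳ = -522 / (6·143.5) = -174/287.

-174/287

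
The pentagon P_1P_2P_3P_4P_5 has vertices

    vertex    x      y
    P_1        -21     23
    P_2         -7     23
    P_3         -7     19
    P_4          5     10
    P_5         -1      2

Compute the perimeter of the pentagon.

72

|P_1P_2| = √((14)² + (0)²) = √196 = 14
|P_2P_3| = √((0)² + (-4)²) = √16 = 4
|P_3P_4| = √((12)² + (-9)²) = √225 = 15
|P_4P_5| = √((-6)² + (-8)²) = √100 = 10
|P_5P_1| = √((-20)² + (21)²) = √841 = 29
Perimeter = 14 + 4 + 15 + 10 + 29 = 72.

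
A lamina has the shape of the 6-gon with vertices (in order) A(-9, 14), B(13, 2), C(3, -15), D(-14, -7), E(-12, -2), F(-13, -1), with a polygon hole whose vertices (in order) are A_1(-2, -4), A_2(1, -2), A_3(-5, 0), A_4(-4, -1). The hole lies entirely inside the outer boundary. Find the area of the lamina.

438

Outer boundary:
Apply the shoelace (surveyor's) formula: 2A = Σ (x_i·y_{i+1} − x_{i+1}·y_i), indices taken mod 6.
Cross-terms: -200, -201, -231, -56, -14, -191  ⇒  Σ = -893
Area = |Σ|/2 = 446.5.
Hole:
Σ = (8) + (-10) + (5) + (14) = 17
Area = |Σ|/2 = 8.5.
Net area = 446.5 − 8.5 = 438.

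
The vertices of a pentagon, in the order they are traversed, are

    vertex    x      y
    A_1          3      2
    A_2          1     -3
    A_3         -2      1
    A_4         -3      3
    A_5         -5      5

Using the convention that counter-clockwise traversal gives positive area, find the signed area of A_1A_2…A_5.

-22

Apply the shoelace (surveyor's) formula: 2A = Σ (x_i·y_{i+1} − x_{i+1}·y_i), indices taken mod 5.
Σ = (-11) + (-5) + (-3) + (0) + (-25) = -44
Signed area = Σ/2 = -22 (negative ⇒ clockwise traversal).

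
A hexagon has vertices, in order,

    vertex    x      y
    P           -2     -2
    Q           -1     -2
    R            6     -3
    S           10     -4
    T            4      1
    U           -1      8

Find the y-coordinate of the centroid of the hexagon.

101/150

Apply the surveyor's formula. First the cross-terms c_i = x_i·y_{i+1} − x_{i+1}·y_i:
  2, 15, 6, 26, 33, 18  ⇒  2A = 100, A = 50.
Then Σ (y_i + y_{i+1})·c_i = 202, so ȳ = 202 / (6·50) = 101/150.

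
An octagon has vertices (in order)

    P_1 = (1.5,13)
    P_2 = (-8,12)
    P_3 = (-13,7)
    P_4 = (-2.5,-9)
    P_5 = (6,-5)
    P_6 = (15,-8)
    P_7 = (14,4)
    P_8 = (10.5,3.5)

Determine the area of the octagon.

Apply the shoelace (surveyor's) formula: 2A = Σ (x_i·y_{i+1} − x_{i+1}·y_i), indices taken mod 8.
P_1→P_2: (1.5)(12) − (-8)(13) = 122
P_2→P_3: (-8)(7) − (-13)(12) = 100
P_3→P_4: (-13)(-9) − (-2.5)(7) = 134.5
P_4→P_5: (-2.5)(-5) − (6)(-9) = 66.5
P_5→P_6: (6)(-8) − (15)(-5) = 27
P_6→P_7: (15)(4) − (14)(-8) = 172
P_7→P_8: (14)(3.5) − (10.5)(4) = 7
P_8→P_1: (10.5)(13) − (1.5)(3.5) = 131.25
Σ = 760.25
Area = |Σ|/2 = 380.125.

380.125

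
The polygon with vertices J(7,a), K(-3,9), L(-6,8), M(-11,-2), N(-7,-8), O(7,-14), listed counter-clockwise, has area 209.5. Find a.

-10

Write out the shoelace sum; only the two edges meeting at J involve a:
2·Area = [(7·a − 7·(-14)) + (7·9 − (-3)·a)] + 358
       = 10·a + 519 = 419
⇒ a = -10.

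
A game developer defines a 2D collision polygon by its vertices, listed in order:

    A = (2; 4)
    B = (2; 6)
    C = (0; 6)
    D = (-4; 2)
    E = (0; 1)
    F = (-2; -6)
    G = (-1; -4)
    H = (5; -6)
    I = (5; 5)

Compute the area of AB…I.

Σ = (4) + (12) + (24) + (-4) + (2) + (2) + (26) + (55) + (10) = 131
Area = |Σ|/2 = 65.5.

65.5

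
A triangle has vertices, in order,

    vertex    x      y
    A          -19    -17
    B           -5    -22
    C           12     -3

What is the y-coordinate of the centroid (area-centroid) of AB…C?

-14

Apply the shoelace (surveyor's) formula. First the cross-terms c_i = x_i·y_{i+1} − x_{i+1}·y_i:
  333, 279, -261  ⇒  2A = 351, A = 175.5.
Then Σ (y_i + y_{i+1})·c_i = -14742, so ȳ = -14742 / (6·175.5) = -14.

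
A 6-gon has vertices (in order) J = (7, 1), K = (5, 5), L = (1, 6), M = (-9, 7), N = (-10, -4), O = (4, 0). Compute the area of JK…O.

Apply Gauss's area formula: 2A = Σ (x_i·y_{i+1} − x_{i+1}·y_i), indices taken mod 6.
Cross-terms: 30, 25, 61, 106, 16, 4  ⇒  Σ = 242
Area = |Σ|/2 = 121.

121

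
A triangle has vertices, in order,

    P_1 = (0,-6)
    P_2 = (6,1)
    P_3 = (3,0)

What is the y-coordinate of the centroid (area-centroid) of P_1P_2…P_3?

Apply the surveyor's formula. First the cross-terms c_i = x_i·y_{i+1} − x_{i+1}·y_i:
  36, -3, -18  ⇒  2A = 15, A = 7.5.
Then Σ (y_i + y_{i+1})·c_i = -75, so ȳ = -75 / (6·7.5) = -5/3.

-5/3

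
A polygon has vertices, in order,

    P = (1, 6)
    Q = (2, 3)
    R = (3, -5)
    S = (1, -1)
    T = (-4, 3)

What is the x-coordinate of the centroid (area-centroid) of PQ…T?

Apply the shoelace formula. First the cross-terms c_i = x_i·y_{i+1} − x_{i+1}·y_i:
  -9, -19, 2, -1, -27  ⇒  2A = -54, A = -27.
Then Σ (x_i + x_{i+1})·c_i = -30, so x̄ = -30 / (6·(-27)) = 5/27.

5/27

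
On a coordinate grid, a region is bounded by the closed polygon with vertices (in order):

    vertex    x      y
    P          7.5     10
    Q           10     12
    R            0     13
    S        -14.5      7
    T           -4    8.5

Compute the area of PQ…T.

Cross-terms: -10, 130, 188.5, -95.25, -103.75  ⇒  Σ = 109.5
Area = |Σ|/2 = 54.75.

54.75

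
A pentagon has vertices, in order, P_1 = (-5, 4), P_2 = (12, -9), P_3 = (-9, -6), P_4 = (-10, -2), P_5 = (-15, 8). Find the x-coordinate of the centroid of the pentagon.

Apply Gauss's area formula. First the cross-terms c_i = x_i·y_{i+1} − x_{i+1}·y_i:
  -3, -153, -42, -110, -20  ⇒  2A = -328, A = -164.
Then Σ (x_i + x_{i+1})·c_i = 3468, so x̄ = 3468 / (6·(-164)) = -289/82.

-289/82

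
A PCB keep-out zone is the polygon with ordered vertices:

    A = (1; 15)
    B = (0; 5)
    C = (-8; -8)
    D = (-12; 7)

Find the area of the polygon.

Apply the shoelace (surveyor's) formula: 2A = Σ (x_i·y_{i+1} − x_{i+1}·y_i), indices taken mod 4.
Cross-terms: 5, 40, -152, -187  ⇒  Σ = -294
Area = |Σ|/2 = 147.

147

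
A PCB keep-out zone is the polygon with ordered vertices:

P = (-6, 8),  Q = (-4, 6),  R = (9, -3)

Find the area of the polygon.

4

Apply the shoelace (surveyor's) formula: 2A = Σ (x_i·y_{i+1} − x_{i+1}·y_i), indices taken mod 3.
P→Q: (-6)(6) − (-4)(8) = -4
Q→R: (-4)(-3) − (9)(6) = -42
R→P: (9)(8) − (-6)(-3) = 54
Σ = 8
Area = |Σ|/2 = 4.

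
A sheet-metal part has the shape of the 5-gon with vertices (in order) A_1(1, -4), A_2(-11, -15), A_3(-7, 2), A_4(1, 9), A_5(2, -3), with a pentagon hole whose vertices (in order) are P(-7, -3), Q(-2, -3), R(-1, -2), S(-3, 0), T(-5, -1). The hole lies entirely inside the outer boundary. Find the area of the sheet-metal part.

128

Outer boundary:
Apply the surveyor's formula: 2A = Σ (x_i·y_{i+1} − x_{i+1}·y_i), indices taken mod 5.
A_1→A_2: (1)(-15) − (-11)(-4) = -59
A_2→A_3: (-11)(2) − (-7)(-15) = -127
A_3→A_4: (-7)(9) − (1)(2) = -65
A_4→A_5: (1)(-3) − (2)(9) = -21
A_5→A_1: (2)(-4) − (1)(-3) = -5
Σ = -277
Area = |Σ|/2 = 138.5.
Hole:
Apply the surveyor's formula: 2A = Σ (x_i·y_{i+1} − x_{i+1}·y_i), indices taken mod 5.
P→Q: (-7)(-3) − (-2)(-3) = 15
Q→R: (-2)(-2) − (-1)(-3) = 1
R→S: (-1)(0) − (-3)(-2) = -6
S→T: (-3)(-1) − (-5)(0) = 3
T→P: (-5)(-3) − (-7)(-1) = 8
Σ = 21
Area = |Σ|/2 = 10.5.
Net area = 138.5 − 10.5 = 128.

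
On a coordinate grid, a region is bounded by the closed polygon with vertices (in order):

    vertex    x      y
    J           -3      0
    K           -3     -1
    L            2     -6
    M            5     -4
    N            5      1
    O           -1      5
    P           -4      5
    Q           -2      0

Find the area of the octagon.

Apply the shoelace formula: 2A = Σ (x_i·y_{i+1} − x_{i+1}·y_i), indices taken mod 8.
J→K: (-3)(-1) − (-3)(0) = 3
K→L: (-3)(-6) − (2)(-1) = 20
L→M: (2)(-4) − (5)(-6) = 22
M→N: (5)(1) − (5)(-4) = 25
N→O: (5)(5) − (-1)(1) = 26
O→P: (-1)(5) − (-4)(5) = 15
P→Q: (-4)(0) − (-2)(5) = 10
Q→J: (-2)(0) − (-3)(0) = 0
Σ = 121
Area = |Σ|/2 = 60.5.

60.5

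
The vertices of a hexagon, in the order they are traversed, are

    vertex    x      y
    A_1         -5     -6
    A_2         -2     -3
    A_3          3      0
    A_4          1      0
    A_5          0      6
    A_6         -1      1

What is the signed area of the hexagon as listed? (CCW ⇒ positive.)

17.5

Apply the shoelace formula: 2A = Σ (x_i·y_{i+1} − x_{i+1}·y_i), indices taken mod 6.
Cross-terms: 3, 9, 0, 6, 6, 11  ⇒  Σ = 35
Signed area = Σ/2 = 17.5 (positive ⇒ counter-clockwise traversal).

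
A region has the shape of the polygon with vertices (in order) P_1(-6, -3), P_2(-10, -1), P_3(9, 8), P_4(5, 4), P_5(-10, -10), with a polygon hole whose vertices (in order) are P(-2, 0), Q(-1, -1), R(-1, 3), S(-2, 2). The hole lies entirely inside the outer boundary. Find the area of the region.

66.5

Outer boundary:
Apply the surveyor's formula: 2A = Σ (x_i·y_{i+1} − x_{i+1}·y_i), indices taken mod 5.
Σ = (-24) + (-71) + (-4) + (-10) + (-30) = -139
Area = |Σ|/2 = 69.5.
Hole:
Σ = (2) + (-4) + (4) + (4) = 6
Area = |Σ|/2 = 3.
Net area = 69.5 − 3 = 66.5.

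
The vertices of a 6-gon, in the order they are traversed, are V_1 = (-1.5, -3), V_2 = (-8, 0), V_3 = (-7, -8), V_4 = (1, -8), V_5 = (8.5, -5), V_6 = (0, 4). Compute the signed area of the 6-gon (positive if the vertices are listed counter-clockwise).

Σ = (-24) + (64) + (64) + (63) + (34) + (6) = 207
Signed area = Σ/2 = 103.5 (positive ⇒ counter-clockwise traversal).

103.5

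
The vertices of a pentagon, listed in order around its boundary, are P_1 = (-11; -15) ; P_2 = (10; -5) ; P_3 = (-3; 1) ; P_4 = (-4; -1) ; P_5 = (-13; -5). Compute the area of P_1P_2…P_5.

Apply the shoelace formula: 2A = Σ (x_i·y_{i+1} − x_{i+1}·y_i), indices taken mod 5.
Cross-terms: 205, -5, 7, 7, 140  ⇒  Σ = 354
Area = |Σ|/2 = 177.

177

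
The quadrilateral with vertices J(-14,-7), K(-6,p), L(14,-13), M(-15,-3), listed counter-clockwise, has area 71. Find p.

The doubled signed area Σ (x_i y_{i+1} − x_{i+1} y_i) is linear in p.
With p=0 it equals -138; the coefficient of p is -28 (from the two edges through K).
So -28·p + -138 = 2·71 = 142 ⇒ p = -10.

-10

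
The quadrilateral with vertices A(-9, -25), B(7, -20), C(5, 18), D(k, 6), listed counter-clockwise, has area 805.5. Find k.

Write out the shoelace sum; only the two edges meeting at D involve k:
2·Area = [(5·6 − k·18) + (k·(-25) − (-9)·6)] + 581
       = -43·k + 665 = 1611
⇒ k = -22.

-22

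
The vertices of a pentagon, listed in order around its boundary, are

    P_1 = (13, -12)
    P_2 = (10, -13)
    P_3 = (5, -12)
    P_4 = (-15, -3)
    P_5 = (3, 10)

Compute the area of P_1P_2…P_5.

303

P_1→P_2: (13)(-13) − (10)(-12) = -49
P_2→P_3: (10)(-12) − (5)(-13) = -55
P_3→P_4: (5)(-3) − (-15)(-12) = -195
P_4→P_5: (-15)(10) − (3)(-3) = -141
P_5→P_1: (3)(-12) − (13)(10) = -166
Σ = -606
Area = |Σ|/2 = 303.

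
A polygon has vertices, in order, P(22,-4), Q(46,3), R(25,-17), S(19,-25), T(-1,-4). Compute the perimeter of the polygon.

116

|PQ| = √((24)² + (7)²) = √625 = 25
|QR| = √((-21)² + (-20)²) = √841 = 29
|RS| = √((-6)² + (-8)²) = √100 = 10
|ST| = √((-20)² + (21)²) = √841 = 29
|TP| = √((23)² + (0)²) = √529 = 23
Perimeter = 25 + 29 + 10 + 29 + 23 = 116.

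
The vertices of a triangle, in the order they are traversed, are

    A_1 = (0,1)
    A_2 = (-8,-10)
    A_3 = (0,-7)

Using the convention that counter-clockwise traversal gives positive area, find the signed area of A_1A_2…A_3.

Apply the shoelace formula: 2A = Σ (x_i·y_{i+1} − x_{i+1}·y_i), indices taken mod 3.
Σ = (8) + (56) + (0) = 64
Signed area = Σ/2 = 32 (positive ⇒ counter-clockwise traversal).

32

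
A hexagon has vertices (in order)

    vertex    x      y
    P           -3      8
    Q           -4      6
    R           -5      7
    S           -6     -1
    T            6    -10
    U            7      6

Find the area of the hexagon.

154.5

Σ = (14) + (2) + (47) + (66) + (106) + (74) = 309
Area = |Σ|/2 = 154.5.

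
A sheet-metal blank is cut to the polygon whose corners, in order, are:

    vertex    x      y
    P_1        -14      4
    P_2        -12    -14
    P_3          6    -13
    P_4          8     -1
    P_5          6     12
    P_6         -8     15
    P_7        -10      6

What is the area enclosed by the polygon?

508

Apply the surveyor's formula: 2A = Σ (x_i·y_{i+1} − x_{i+1}·y_i), indices taken mod 7.
P_1→P_2: (-14)(-14) − (-12)(4) = 244
P_2→P_3: (-12)(-13) − (6)(-14) = 240
P_3→P_4: (6)(-1) − (8)(-13) = 98
P_4→P_5: (8)(12) − (6)(-1) = 102
P_5→P_6: (6)(15) − (-8)(12) = 186
P_6→P_7: (-8)(6) − (-10)(15) = 102
P_7→P_1: (-10)(4) − (-14)(6) = 44
Σ = 1016
Area = |Σ|/2 = 508.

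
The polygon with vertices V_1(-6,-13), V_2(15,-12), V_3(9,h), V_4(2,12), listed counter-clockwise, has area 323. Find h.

Write out the shoelace sum; only the two edges meeting at V_3 involve h:
2·Area = [(15·h − 9·(-12)) + (9·12 − 2·h)] + 313
       = 13·h + 529 = 646
⇒ h = 9.

9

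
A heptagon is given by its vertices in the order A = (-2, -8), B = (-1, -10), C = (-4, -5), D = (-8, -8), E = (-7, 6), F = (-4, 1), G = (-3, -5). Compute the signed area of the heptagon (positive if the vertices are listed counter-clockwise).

Σ = (12) + (-35) + (-8) + (-104) + (17) + (23) + (14) = -81
Signed area = Σ/2 = -40.5 (negative ⇒ clockwise traversal).

-40.5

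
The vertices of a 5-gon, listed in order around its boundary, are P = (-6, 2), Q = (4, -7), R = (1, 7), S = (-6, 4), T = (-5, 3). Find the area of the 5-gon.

Σ = (34) + (35) + (46) + (2) + (8) = 125
Area = |Σ|/2 = 62.5.

62.5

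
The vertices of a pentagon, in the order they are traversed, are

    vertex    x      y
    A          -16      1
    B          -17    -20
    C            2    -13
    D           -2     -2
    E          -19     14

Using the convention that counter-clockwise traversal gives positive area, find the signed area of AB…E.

353.5

Apply the surveyor's formula: 2A = Σ (x_i·y_{i+1} − x_{i+1}·y_i), indices taken mod 5.
A→B: (-16)(-20) − (-17)(1) = 337
B→C: (-17)(-13) − (2)(-20) = 261
C→D: (2)(-2) − (-2)(-13) = -30
D→E: (-2)(14) − (-19)(-2) = -66
E→A: (-19)(1) − (-16)(14) = 205
Σ = 707
Signed area = Σ/2 = 353.5 (positive ⇒ counter-clockwise traversal).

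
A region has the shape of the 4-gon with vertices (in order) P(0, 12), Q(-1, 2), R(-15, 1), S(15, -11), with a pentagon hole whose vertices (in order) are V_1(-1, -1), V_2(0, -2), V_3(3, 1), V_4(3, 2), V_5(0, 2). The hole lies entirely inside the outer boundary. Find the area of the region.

Outer boundary:
Apply the surveyor's formula: 2A = Σ (x_i·y_{i+1} − x_{i+1}·y_i), indices taken mod 4.
Σ = (12) + (29) + (150) + (180) = 371
Area = |Σ|/2 = 185.5.
Hole:
V_1→V_2: (-1)(-2) − (0)(-1) = 2
V_2→V_3: (0)(1) − (3)(-2) = 6
V_3→V_4: (3)(2) − (3)(1) = 3
V_4→V_5: (3)(2) − (0)(2) = 6
V_5→V_1: (0)(-1) − (-1)(2) = 2
Σ = 19
Area = |Σ|/2 = 9.5.
Net area = 185.5 − 9.5 = 176.

176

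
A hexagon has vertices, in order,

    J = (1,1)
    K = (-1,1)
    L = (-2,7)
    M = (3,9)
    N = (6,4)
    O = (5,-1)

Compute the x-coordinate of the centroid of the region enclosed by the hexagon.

163/78

Apply Gauss's area formula. First the cross-terms c_i = x_i·y_{i+1} − x_{i+1}·y_i:
  2, -5, -39, -42, -26, 6  ⇒  2A = -104, A = -52.
Then Σ (x_i + x_{i+1})·c_i = -652, so x̄ = -652 / (6·(-52)) = 163/78.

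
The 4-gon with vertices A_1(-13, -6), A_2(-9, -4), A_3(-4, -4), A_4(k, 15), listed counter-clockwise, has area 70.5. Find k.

6

Write out the shoelace sum; only the two edges meeting at A_4 involve k:
2·Area = [((-4)·15 − k·(-4)) + (k·(-6) − (-13)·15)] + 18
       = -2·k + 153 = 141
⇒ k = 6.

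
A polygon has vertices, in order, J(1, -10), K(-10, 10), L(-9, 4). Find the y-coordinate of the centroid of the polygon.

4/3

Apply the shoelace formula. First the cross-terms c_i = x_i·y_{i+1} − x_{i+1}·y_i:
  -90, 50, 86  ⇒  2A = 46, A = 23.
Then Σ (y_i + y_{i+1})·c_i = 184, so ȳ = 184 / (6·23) = 4/3.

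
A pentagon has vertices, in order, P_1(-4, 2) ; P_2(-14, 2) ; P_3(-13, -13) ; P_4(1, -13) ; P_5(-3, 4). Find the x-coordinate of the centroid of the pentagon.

Apply the shoelace formula. First the cross-terms c_i = x_i·y_{i+1} − x_{i+1}·y_i:
  20, 208, 182, -35, 10  ⇒  2A = 385, A = 192.5.
Then Σ (x_i + x_{i+1})·c_i = -8160, so x̄ = -8160 / (6·192.5) = -544/77.

-544/77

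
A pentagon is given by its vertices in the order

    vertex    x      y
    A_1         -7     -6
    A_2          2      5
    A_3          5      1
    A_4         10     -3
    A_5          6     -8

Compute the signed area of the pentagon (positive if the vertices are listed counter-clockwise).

Cross-terms: -23, -23, -25, -62, -92  ⇒  Σ = -225
Signed area = Σ/2 = -112.5 (negative ⇒ clockwise traversal).

-112.5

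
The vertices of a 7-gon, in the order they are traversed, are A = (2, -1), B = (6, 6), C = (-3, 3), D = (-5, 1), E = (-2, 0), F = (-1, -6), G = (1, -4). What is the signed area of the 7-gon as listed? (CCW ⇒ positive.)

48.5

Apply the shoelace formula: 2A = Σ (x_i·y_{i+1} − x_{i+1}·y_i), indices taken mod 7.
Σ = (18) + (36) + (12) + (2) + (12) + (10) + (7) = 97
Signed area = Σ/2 = 48.5 (positive ⇒ counter-clockwise traversal).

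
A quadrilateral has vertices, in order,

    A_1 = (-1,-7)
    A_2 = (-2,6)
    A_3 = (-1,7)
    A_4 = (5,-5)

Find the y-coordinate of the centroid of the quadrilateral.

Apply the surveyor's formula. First the cross-terms c_i = x_i·y_{i+1} − x_{i+1}·y_i:
  -20, -8, -30, -40  ⇒  2A = -98, A = -49.
Then Σ (y_i + y_{i+1})·c_i = 336, so ȳ = 336 / (6·(-49)) = -8/7.

-8/7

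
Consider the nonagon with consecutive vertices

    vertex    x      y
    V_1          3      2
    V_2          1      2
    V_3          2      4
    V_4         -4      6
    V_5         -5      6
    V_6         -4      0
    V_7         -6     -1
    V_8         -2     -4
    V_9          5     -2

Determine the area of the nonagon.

64

Apply the shoelace formula: 2A = Σ (x_i·y_{i+1} − x_{i+1}·y_i), indices taken mod 9.
Σ = (4) + (0) + (28) + (6) + (24) + (4) + (22) + (24) + (16) = 128
Area = |Σ|/2 = 64.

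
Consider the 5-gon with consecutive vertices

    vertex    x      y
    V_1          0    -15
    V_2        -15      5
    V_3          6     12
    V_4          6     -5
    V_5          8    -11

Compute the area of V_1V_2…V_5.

341.5

Apply the surveyor's formula: 2A = Σ (x_i·y_{i+1} − x_{i+1}·y_i), indices taken mod 5.
Σ = (-225) + (-210) + (-102) + (-26) + (-120) = -683
Area = |Σ|/2 = 341.5.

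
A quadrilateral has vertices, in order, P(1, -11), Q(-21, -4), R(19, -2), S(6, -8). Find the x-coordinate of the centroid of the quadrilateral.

Apply the shoelace (surveyor's) formula. First the cross-terms c_i = x_i·y_{i+1} − x_{i+1}·y_i:
  -235, 118, -140, -58  ⇒  2A = -315, A = -157.5.
Then Σ (x_i + x_{i+1})·c_i = 558, so x̄ = 558 / (6·(-157.5)) = -62/105.

-62/105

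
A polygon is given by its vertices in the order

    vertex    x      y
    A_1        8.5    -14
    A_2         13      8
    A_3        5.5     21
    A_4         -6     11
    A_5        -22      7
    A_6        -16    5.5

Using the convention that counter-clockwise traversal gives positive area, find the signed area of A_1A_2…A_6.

Cross-terms: 250, 229, 186.5, 200, -9, 177.25  ⇒  Σ = 1033.75
Signed area = Σ/2 = 516.875 (positive ⇒ counter-clockwise traversal).

516.875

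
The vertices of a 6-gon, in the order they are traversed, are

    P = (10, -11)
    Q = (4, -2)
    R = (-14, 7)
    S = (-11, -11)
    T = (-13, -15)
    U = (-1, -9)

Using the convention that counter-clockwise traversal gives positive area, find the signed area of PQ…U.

240

Apply the surveyor's formula: 2A = Σ (x_i·y_{i+1} − x_{i+1}·y_i), indices taken mod 6.
Σ = (24) + (0) + (231) + (22) + (102) + (101) = 480
Signed area = Σ/2 = 240 (positive ⇒ counter-clockwise traversal).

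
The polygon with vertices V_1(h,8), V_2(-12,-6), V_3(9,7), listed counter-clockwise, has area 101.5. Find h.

The doubled signed area Σ (x_i y_{i+1} − x_{i+1} y_i) is linear in h.
With h=0 it equals 138; the coefficient of h is -13 (from the two edges through V_1).
So -13·h + 138 = 2·101.5 = 203 ⇒ h = -5.

-5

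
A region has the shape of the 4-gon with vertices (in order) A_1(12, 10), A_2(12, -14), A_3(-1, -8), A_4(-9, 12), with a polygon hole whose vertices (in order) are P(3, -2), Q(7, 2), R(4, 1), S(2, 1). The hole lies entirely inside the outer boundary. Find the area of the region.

351

Outer boundary:
Σ = (-288) + (-110) + (-84) + (-234) = -716
Area = |Σ|/2 = 358.
Hole:
Cross-terms: 20, -1, 2, -7  ⇒  Σ = 14
Area = |Σ|/2 = 7.
Net area = 358 − 7 = 351.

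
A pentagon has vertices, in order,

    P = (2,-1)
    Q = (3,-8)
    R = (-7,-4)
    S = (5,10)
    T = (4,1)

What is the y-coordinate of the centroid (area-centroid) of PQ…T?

-62/129

Apply Gauss's area formula. First the cross-terms c_i = x_i·y_{i+1} − x_{i+1}·y_i:
  -13, -68, -50, -35, -6  ⇒  2A = -172, A = -86.
Then Σ (y_i + y_{i+1})·c_i = 248, so ȳ = 248 / (6·(-86)) = -62/129.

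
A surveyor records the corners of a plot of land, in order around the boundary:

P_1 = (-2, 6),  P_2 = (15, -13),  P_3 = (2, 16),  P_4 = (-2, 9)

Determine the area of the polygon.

P_1→P_2: (-2)(-13) − (15)(6) = -64
P_2→P_3: (15)(16) − (2)(-13) = 266
P_3→P_4: (2)(9) − (-2)(16) = 50
P_4→P_1: (-2)(6) − (-2)(9) = 6
Σ = 258
Area = |Σ|/2 = 129.

129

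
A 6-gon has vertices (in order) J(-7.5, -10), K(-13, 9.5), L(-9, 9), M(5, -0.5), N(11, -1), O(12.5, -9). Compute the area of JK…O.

275.875

Apply the shoelace (surveyor's) formula: 2A = Σ (x_i·y_{i+1} − x_{i+1}·y_i), indices taken mod 6.
Σ = (-201.25) + (-31.5) + (-40.5) + (0.5) + (-86.5) + (-192.5) = -551.75
Area = |Σ|/2 = 275.875.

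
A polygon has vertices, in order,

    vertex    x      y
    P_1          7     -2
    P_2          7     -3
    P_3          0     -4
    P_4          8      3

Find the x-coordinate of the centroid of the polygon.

Apply Gauss's area formula. First the cross-terms c_i = x_i·y_{i+1} − x_{i+1}·y_i:
  -7, -28, 32, -37  ⇒  2A = -40, A = -20.
Then Σ (x_i + x_{i+1})·c_i = -593, so x̄ = -593 / (6·(-20)) = 593/120.

593/120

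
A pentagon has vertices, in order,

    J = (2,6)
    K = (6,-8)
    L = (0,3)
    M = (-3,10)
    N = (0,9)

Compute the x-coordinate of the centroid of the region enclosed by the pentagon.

Apply the shoelace (surveyor's) formula. First the cross-terms c_i = x_i·y_{i+1} − x_{i+1}·y_i:
  -52, 18, 9, -27, -18  ⇒  2A = -70, A = -35.
Then Σ (x_i + x_{i+1})·c_i = -290, so x̄ = -290 / (6·(-35)) = 29/21.

29/21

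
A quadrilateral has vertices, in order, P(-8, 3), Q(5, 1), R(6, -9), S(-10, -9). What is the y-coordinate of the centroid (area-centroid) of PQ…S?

-11/3

Apply the shoelace formula. First the cross-terms c_i = x_i·y_{i+1} − x_{i+1}·y_i:
  -23, -51, -144, -102  ⇒  2A = -320, A = -160.
Then Σ (y_i + y_{i+1})·c_i = 3520, so ȳ = 3520 / (6·(-160)) = -11/3.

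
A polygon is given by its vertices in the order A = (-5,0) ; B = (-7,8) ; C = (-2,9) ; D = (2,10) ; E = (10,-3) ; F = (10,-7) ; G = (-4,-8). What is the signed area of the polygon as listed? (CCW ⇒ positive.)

Apply the surveyor's formula: 2A = Σ (x_i·y_{i+1} − x_{i+1}·y_i), indices taken mod 7.
Cross-terms: -40, -47, -38, -106, -40, -108, -40  ⇒  Σ = -419
Signed area = Σ/2 = -209.5 (negative ⇒ clockwise traversal).

-209.5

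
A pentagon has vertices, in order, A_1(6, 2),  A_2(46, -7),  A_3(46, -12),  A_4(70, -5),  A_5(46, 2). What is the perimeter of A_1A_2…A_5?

136

|A_1A_2| = √((40)² + (-9)²) = √1681 = 41
|A_2A_3| = √((0)² + (-5)²) = √25 = 5
|A_3A_4| = √((24)² + (7)²) = √625 = 25
|A_4A_5| = √((-24)² + (7)²) = √625 = 25
|A_5A_1| = √((-40)² + (0)²) = √1600 = 40
Perimeter = 41 + 5 + 25 + 25 + 40 = 136.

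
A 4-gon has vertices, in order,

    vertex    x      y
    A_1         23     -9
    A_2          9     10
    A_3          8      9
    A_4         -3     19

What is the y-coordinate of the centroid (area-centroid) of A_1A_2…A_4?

Apply the shoelace (surveyor's) formula. First the cross-terms c_i = x_i·y_{i+1} − x_{i+1}·y_i:
  311, 1, 179, -410  ⇒  2A = 81, A = 40.5.
Then Σ (y_i + y_{i+1})·c_i = 1242, so ȳ = 1242 / (6·40.5) = 46/9.

46/9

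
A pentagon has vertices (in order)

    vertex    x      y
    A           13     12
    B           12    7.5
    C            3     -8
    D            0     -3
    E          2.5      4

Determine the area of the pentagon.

Apply Gauss's area formula: 2A = Σ (x_i·y_{i+1} − x_{i+1}·y_i), indices taken mod 5.
A→B: (13)(7.5) − (12)(12) = -46.5
B→C: (12)(-8) − (3)(7.5) = -118.5
C→D: (3)(-3) − (0)(-8) = -9
D→E: (0)(4) − (2.5)(-3) = 7.5
E→A: (2.5)(12) − (13)(4) = -22
Σ = -188.5
Area = |Σ|/2 = 94.25.

94.25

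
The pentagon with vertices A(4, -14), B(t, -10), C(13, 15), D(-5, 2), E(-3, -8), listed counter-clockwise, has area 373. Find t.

Write out the shoelace sum; only the two edges meeting at B involve t:
2·Area = [(4·(-10) − t·(-14)) + (t·15 − 13·(-10))] + 221
       = 29·t + 311 = 746
⇒ t = 15.

15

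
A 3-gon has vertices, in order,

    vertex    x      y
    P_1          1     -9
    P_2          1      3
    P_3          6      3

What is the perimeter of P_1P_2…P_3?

30

|P_1P_2| = √((0)² + (12)²) = √144 = 12
|P_2P_3| = √((5)² + (0)²) = √25 = 5
|P_3P_1| = √((-5)² + (-12)²) = √169 = 13
Perimeter = 12 + 5 + 13 = 30.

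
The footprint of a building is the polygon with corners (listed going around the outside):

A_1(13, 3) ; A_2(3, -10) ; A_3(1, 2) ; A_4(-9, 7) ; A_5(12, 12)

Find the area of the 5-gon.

205

A_1→A_2: (13)(-10) − (3)(3) = -139
A_2→A_3: (3)(2) − (1)(-10) = 16
A_3→A_4: (1)(7) − (-9)(2) = 25
A_4→A_5: (-9)(12) − (12)(7) = -192
A_5→A_1: (12)(3) − (13)(12) = -120
Σ = -410
Area = |Σ|/2 = 205.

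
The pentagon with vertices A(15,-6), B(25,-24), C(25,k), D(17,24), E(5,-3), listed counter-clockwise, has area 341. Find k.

Write out the shoelace sum; only the two edges meeting at C involve k:
2·Area = [(25·k − 25·(-24)) + (25·24 − 17·k)] + -366
       = 8·k + 834 = 682
⇒ k = -19.

-19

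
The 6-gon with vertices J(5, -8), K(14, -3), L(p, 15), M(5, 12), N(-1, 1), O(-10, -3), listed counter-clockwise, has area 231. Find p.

7

Write out the shoelace sum; only the two edges meeting at L involve p:
2·Area = [(14·15 − p·(-3)) + (p·12 − 5·15)] + 222
       = 15·p + 357 = 462
⇒ p = 7.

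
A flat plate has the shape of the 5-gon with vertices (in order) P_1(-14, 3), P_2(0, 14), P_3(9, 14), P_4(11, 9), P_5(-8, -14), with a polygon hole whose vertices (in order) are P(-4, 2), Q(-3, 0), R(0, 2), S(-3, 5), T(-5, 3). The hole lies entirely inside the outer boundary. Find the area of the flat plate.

336.5

Outer boundary:
Apply Gauss's area formula: 2A = Σ (x_i·y_{i+1} − x_{i+1}·y_i), indices taken mod 5.
P_1→P_2: (-14)(14) − (0)(3) = -196
P_2→P_3: (0)(14) − (9)(14) = -126
P_3→P_4: (9)(9) − (11)(14) = -73
P_4→P_5: (11)(-14) − (-8)(9) = -82
P_5→P_1: (-8)(3) − (-14)(-14) = -220
Σ = -697
Area = |Σ|/2 = 348.5.
Hole:
Apply the surveyor's formula: 2A = Σ (x_i·y_{i+1} − x_{i+1}·y_i), indices taken mod 5.
P→Q: (-4)(0) − (-3)(2) = 6
Q→R: (-3)(2) − (0)(0) = -6
R→S: (0)(5) − (-3)(2) = 6
S→T: (-3)(3) − (-5)(5) = 16
T→P: (-5)(2) − (-4)(3) = 2
Σ = 24
Area = |Σ|/2 = 12.
Net area = 348.5 − 12 = 336.5.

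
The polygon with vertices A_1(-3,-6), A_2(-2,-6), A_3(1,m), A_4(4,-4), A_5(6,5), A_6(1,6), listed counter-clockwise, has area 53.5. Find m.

-2

The doubled signed area Σ (x_i y_{i+1} − x_{i+1} y_i) is linear in m.
With m=0 it equals 95; the coefficient of m is -6 (from the two edges through A_3).
So -6·m + 95 = 2·53.5 = 107 ⇒ m = -2.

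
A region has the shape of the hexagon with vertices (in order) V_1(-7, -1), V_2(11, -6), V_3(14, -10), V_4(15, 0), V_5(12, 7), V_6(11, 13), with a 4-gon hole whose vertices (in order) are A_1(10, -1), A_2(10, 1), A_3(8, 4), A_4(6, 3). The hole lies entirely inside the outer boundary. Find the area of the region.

Outer boundary:
Cross-terms: 53, -26, 150, 105, 79, 80  ⇒  Σ = 441
Area = |Σ|/2 = 220.5.
Hole:
Apply the shoelace formula: 2A = Σ (x_i·y_{i+1} − x_{i+1}·y_i), indices taken mod 4.
A_1→A_2: (10)(1) − (10)(-1) = 20
A_2→A_3: (10)(4) − (8)(1) = 32
A_3→A_4: (8)(3) − (6)(4) = 0
A_4→A_1: (6)(-1) − (10)(3) = -36
Σ = 16
Area = |Σ|/2 = 8.
Net area = 220.5 − 8 = 212.5.

212.5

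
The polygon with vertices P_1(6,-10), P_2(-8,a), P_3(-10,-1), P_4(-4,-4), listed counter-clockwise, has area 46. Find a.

4

Write out the shoelace sum; only the two edges meeting at P_2 involve a:
2·Area = [(6·a − (-8)·(-10)) + ((-8)·(-1) − (-10)·a)] + 100
       = 16·a + 28 = 92
⇒ a = 4.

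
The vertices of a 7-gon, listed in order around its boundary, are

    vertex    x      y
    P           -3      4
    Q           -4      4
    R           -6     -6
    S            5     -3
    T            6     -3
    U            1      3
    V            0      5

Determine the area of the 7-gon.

72

Apply the shoelace (surveyor's) formula: 2A = Σ (x_i·y_{i+1} − x_{i+1}·y_i), indices taken mod 7.
Cross-terms: 4, 48, 48, 3, 21, 5, 15  ⇒  Σ = 144
Area = |Σ|/2 = 72.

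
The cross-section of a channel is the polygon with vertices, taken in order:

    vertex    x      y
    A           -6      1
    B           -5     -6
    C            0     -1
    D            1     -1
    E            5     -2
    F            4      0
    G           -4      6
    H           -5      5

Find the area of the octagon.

58.5

Apply the surveyor's formula: 2A = Σ (x_i·y_{i+1} − x_{i+1}·y_i), indices taken mod 8.
Σ = (41) + (5) + (1) + (3) + (8) + (24) + (10) + (25) = 117
Area = |Σ|/2 = 58.5.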